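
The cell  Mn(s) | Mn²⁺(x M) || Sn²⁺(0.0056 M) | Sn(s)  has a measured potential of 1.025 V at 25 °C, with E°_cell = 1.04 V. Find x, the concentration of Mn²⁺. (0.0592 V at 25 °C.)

0.018 M

From the Nernst equation, log Q = n(E° − E)/0.0592 = 2(1.04 − 1.025)/0.0592 = 0.507, so Q = 3.21.
With Q = [Mn²⁺]/[Sn²⁺] and the known concentrations, [Mn²⁺] in the numerator gives [Mn²⁺] = 0.018 M.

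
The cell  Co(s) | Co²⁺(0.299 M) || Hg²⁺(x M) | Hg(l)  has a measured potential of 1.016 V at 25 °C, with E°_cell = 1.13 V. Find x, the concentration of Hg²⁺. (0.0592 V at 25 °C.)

From the Nernst equation, log Q = n(E° − E)/0.0592 = 2(1.13 − 1.016)/0.0592 = 3.851, so Q = 7100.
With Q = [Co²⁺]/[Hg²⁺] and the known concentrations, [Hg²⁺] in the denominator gives [Hg²⁺] = 4.2 × 10^-5 M.

4.2 × 10^-5 M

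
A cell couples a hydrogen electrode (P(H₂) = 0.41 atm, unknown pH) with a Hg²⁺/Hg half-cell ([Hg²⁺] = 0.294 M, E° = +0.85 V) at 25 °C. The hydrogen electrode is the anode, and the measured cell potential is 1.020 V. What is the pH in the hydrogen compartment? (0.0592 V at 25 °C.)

E°_cell = 0.85 V and n = 2.
log Q = n(E° − E)/0.0592 = 2×(0.85 − 1.020)/0.0592 = -5.743.
With Q = [H⁺]^2 / ([Hg²⁺]·P(H₂)), solving for [H⁺] gives log[H⁺] = -3.331, so pH = 3.33.

pH = 3.33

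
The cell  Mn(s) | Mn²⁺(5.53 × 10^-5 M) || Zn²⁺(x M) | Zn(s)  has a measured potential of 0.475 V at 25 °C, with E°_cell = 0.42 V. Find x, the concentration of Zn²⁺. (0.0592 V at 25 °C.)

From the Nernst equation, log Q = n(E° − E)/0.0592 = 2(0.42 − 0.475)/0.0592 = -1.858, so Q = 0.0139.
With Q = [Mn²⁺]/[Zn²⁺] and the known concentrations, [Zn²⁺] in the denominator gives [Zn²⁺] = 0.004 M.

0.004 M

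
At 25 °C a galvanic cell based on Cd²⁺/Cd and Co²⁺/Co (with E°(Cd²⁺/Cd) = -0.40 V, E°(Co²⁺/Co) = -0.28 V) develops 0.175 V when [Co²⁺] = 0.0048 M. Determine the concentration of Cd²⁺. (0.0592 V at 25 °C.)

From the Nernst equation, log Q = n(E° − E)/0.0592 = 2(0.12 − 0.175)/0.0592 = -1.858, so Q = 0.0139.
With Q = [Cd²⁺]/[Co²⁺] and the known concentrations, [Cd²⁺] in the numerator gives [Cd²⁺] = 6.7 × 10^-5 M.

6.7 × 10^-5 M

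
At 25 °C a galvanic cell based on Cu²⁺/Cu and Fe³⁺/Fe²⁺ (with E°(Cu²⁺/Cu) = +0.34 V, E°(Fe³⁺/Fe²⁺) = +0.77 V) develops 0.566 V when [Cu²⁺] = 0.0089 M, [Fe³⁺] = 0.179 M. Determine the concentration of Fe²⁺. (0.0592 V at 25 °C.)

From the Nernst equation, log Q = n(E° − E)/0.0592 = 2(0.43 − 0.566)/0.0592 = -4.595, so Q = 2.54 × 10^-5.
With Q = [Cu²⁺]·[Fe²⁺]^2/[Fe³⁺]^2 and the known concentrations, [Fe²⁺]^2 in the numerator gives [Fe²⁺] = 0.0096 M.

0.0096 M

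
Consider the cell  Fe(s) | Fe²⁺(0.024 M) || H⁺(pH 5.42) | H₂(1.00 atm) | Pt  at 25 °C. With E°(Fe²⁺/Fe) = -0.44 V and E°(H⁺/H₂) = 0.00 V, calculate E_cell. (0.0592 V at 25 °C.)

The hydrogen couple is the cathode, so E°_cell = 0.44 V; n = 2.
[H⁺] = 10^(−5.42) = 3.8 × 10^-6 M, and Q = [Fe²⁺]·P(H₂) / [H⁺]^2 = 1.66 × 10^9.
E = E° − (0.0592/2) log Q = 0.44 − (0.0592/2)(9.220) = 0.167 V.

0.17 V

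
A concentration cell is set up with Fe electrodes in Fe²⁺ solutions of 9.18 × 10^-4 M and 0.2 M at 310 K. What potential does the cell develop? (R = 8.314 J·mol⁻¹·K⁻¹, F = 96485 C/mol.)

0.072 V

Both half-cells are Fe²⁺/Fe, so E°_cell = 0. The concentrated side is the cathode; the cell reaction moves Fe²⁺ from high to low concentration with n = 2.
Q = [Fe²⁺]_dilute/[Fe²⁺]_conc = 9.18 × 10^-4/0.2 = 0.00459.
E = 0 − (RT/nF) ln Q = −((8.314×310)/(2×96485))(-5.384) = 0.0719 V.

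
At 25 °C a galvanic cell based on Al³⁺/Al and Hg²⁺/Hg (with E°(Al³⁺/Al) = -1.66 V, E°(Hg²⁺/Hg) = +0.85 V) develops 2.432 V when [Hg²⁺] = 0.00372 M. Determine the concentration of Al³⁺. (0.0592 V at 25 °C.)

From the Nernst equation, log Q = n(E° − E)/0.0592 = 6(2.51 − 2.432)/0.0592 = 7.905, so Q = 8.04 × 10^7.
With Q = [Al³⁺]^2/[Hg²⁺]^3 and the known concentrations, [Al³⁺]^2 in the numerator gives [Al³⁺] = 2.0 M.

2.0 M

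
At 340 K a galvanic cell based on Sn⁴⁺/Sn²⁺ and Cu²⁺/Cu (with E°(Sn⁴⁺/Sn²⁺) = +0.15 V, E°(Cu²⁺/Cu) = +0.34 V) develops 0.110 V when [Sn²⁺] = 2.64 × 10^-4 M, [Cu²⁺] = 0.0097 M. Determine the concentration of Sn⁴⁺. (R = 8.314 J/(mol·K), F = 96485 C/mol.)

From the Nernst equation, ln Q = nF(E° − E)/RT = 2×96485×(0.19 − 0.110)/(8.314×340) = 5.461, so Q = 235.
With Q = [Sn⁴⁺]/([Sn²⁺]·[Cu²⁺]) and the known concentrations, [Sn⁴⁺] in the numerator gives [Sn⁴⁺] = 6 × 10^-4 M.

6 × 10^-4 M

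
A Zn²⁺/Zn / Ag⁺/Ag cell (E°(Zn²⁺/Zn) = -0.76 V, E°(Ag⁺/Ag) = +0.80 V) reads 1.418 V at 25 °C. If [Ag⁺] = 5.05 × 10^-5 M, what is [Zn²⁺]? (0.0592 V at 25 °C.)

1.6 × 10^-4 M

From the Nernst equation, log Q = n(E° − E)/0.0592 = 2(1.56 − 1.418)/0.0592 = 4.797, so Q = 6.27 × 10^4.
With Q = [Zn²⁺]/[Ag⁺]^2 and the known concentrations, [Zn²⁺] in the numerator gives [Zn²⁺] = 1.6 × 10^-4 M.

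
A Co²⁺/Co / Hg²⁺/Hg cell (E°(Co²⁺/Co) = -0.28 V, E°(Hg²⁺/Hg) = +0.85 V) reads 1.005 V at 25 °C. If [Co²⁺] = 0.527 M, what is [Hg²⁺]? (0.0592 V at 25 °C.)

From the Nernst equation, log Q = n(E° − E)/0.0592 = 2(1.13 − 1.005)/0.0592 = 4.223, so Q = 1.67 × 10^4.
With Q = [Co²⁺]/[Hg²⁺] and the known concentrations, [Hg²⁺] in the denominator gives [Hg²⁺] = 3.2 × 10^-5 M.

3.2 × 10^-5 M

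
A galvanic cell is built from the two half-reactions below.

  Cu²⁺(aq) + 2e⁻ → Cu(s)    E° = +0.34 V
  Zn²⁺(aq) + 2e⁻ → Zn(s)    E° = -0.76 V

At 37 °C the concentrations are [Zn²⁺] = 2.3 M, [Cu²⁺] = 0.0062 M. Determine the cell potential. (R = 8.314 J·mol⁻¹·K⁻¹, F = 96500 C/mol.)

The Cu²⁺/Cu couple has the higher reduction potential and acts as the cathode, so E°_cell = +0.34 − (-0.76) = 1.10 V.
Balancing electrons gives n = 2; the reaction quotient is Q = [Zn²⁺]/[Cu²⁺] = 371.
E = E° − (RT/nF) ln Q = 1.10 − (8.314×310)/(2×96500) × (5.916) = 1.100 − 0.079 = 1.021 V.

1.02 V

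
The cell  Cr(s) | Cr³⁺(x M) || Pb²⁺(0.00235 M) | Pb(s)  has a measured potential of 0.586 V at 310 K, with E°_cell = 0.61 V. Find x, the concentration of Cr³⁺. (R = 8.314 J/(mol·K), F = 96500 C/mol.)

From the Nernst equation, ln Q = nF(E° − E)/RT = 6×96500×(0.61 − 0.586)/(8.314×310) = 5.392, so Q = 220.
With Q = [Cr³⁺]^2/[Pb²⁺]^3 and the known concentrations, [Cr³⁺]^2 in the numerator gives [Cr³⁺] = 0.0017 M.

0.0017 M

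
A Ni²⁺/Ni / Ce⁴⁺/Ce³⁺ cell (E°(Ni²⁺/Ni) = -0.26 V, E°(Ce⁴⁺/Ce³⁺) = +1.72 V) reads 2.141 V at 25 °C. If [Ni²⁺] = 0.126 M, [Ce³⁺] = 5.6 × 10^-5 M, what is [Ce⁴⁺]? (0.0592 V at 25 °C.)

0.01 M

From the Nernst equation, log Q = n(E° − E)/0.0592 = 2(1.98 − 2.141)/0.0592 = -5.439, so Q = 3.64 × 10^-6.
With Q = [Ni²⁺]·[Ce³⁺]^2/[Ce⁴⁺]^2 and the known concentrations, [Ce⁴⁺]^2 in the denominator gives [Ce⁴⁺] = 0.01 M.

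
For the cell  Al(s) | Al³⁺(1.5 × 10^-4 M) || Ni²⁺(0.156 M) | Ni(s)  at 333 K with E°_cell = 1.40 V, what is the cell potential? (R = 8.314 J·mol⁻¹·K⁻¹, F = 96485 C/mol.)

Balancing electrons gives n = 6; the reaction quotient is Q = [Al³⁺]^2/[Ni²⁺]^3 = 5.93 × 10^-6.
E = E° − (RT/nF) ln Q = 1.40 − (8.314×333)/(6×96485) × (-12.036) = 1.400 + 0.058 = 1.458 V.

1.46 V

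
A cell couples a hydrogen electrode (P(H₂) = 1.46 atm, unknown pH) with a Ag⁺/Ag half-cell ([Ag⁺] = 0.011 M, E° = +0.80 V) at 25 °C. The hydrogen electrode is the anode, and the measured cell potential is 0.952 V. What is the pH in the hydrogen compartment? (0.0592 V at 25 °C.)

pH = 4.44

E°_cell = 0.80 V and n = 2.
log Q = n(E° − E)/0.0592 = 2×(0.80 − 0.952)/0.0592 = -5.135.
With Q = [H⁺]^2 / ([Ag⁺]^2·P(H₂)), solving for [H⁺] gives log[H⁺] = -4.444, so pH = 4.44.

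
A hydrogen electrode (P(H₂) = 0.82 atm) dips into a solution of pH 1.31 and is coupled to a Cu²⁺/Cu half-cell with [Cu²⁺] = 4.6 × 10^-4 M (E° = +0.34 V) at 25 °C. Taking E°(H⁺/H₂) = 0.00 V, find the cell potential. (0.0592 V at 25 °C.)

0.32 V

The Cu²⁺/Cu couple is the cathode, so E°_cell = 0.34 V; n = 2.
[H⁺] = 10^(−1.31) = 0.049 M, and Q = [H⁺]^2 / ([Cu²⁺]·P(H₂)) = 6.36.
E = E° − (0.0592/2) log Q = 0.34 − (0.0592/2)(0.803) = 0.316 V.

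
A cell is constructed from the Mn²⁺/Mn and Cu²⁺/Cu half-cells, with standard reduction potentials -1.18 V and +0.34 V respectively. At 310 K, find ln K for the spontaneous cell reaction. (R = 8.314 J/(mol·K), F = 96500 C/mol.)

ln K = 113.8

E°_cell = +0.34 − (-1.18) = 1.52 V, with n = 2 electrons transferred.
At equilibrium E = 0, so the Nernst equation gives ln K = nFE°/RT = (2)(96500)(1.52)/((8.314)(310)) = 113.82.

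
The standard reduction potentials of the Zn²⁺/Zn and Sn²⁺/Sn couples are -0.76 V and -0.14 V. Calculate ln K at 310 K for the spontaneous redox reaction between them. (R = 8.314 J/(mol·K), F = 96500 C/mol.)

E°_cell = -0.14 − (-0.76) = 0.62 V, with n = 2 electrons transferred.
At equilibrium E = 0, so the Nernst equation gives ln K = nFE°/RT = (2)(96500)(0.62)/((8.314)(310)) = 46.43.

ln K = 46.4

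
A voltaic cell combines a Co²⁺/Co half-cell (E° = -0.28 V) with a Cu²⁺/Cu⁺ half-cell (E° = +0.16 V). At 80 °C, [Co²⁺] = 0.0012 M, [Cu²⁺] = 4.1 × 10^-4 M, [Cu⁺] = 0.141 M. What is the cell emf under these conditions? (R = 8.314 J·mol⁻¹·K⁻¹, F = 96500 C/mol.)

0.365 V

The Cu²⁺/Cu⁺ couple has the higher reduction potential and acts as the cathode, so E°_cell = +0.16 − (-0.28) = 0.44 V.
Balancing electrons gives n = 2; the reaction quotient is Q = [Co²⁺]·[Cu⁺]^2/[Cu²⁺]^2 = 142.
E = E° − (RT/nF) ln Q = 0.44 − (8.314×353)/(2×96500) × (4.955) = 0.440 − 0.075 = 0.365 V.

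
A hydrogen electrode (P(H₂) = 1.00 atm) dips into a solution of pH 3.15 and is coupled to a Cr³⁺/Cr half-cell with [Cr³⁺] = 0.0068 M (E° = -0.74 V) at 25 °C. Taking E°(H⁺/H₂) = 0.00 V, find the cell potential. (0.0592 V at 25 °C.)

0.60 V

The hydrogen couple is the cathode, so E°_cell = 0.74 V; n = 6.
[H⁺] = 10^(−3.15) = 7.1 × 10^-4 M, and Q = [Cr³⁺]^2·P(H₂)^3 / [H⁺]^6 = 3.67 × 10^14.
E = E° − (0.0592/6) log Q = 0.74 − (0.0592/6)(14.565) = 0.596 V.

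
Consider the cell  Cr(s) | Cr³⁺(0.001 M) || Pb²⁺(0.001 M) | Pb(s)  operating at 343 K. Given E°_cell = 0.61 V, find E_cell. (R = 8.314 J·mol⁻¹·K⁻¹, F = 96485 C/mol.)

Balancing electrons gives n = 6; the reaction quotient is Q = [Cr³⁺]^2/[Pb²⁺]^3 = 1000.
E = E° − (RT/nF) ln Q = 0.61 − (8.314×343)/(6×96485) × (6.908) = 0.610 − 0.034 = 0.576 V.

0.576 V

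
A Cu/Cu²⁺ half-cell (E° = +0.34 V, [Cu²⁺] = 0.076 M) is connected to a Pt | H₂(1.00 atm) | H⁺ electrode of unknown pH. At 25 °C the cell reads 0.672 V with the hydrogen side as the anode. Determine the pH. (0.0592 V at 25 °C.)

E°_cell = 0.34 V and n = 2.
log Q = n(E° − E)/0.0592 = 2×(0.34 − 0.672)/0.0592 = -11.216.
With Q = [H⁺]^2 / ([Cu²⁺]·P(H₂)), solving for [H⁺] gives log[H⁺] = -6.168, so pH = 6.17.

pH = 6.17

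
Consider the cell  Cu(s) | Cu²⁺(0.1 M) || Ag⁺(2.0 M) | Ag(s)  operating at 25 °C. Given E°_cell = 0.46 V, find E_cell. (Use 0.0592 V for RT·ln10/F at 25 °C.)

Balancing electrons gives n = 2; the reaction quotient is Q = [Cu²⁺]/[Ag⁺]^2 = 0.0250.
At 25 °C, E = E° − (0.0592/n) log Q = 0.46 − (0.0592/2)(-1.602) = 0.460 + 0.047 = 0.507 V.

0.507 V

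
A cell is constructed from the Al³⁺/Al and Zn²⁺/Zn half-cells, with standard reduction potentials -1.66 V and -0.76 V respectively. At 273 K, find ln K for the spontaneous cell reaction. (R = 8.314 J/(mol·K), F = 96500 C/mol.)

E°_cell = -0.76 − (-1.66) = 0.90 V, with n = 6 electrons transferred.
At equilibrium E = 0, so the Nernst equation gives ln K = nFE°/RT = (6)(96500)(0.90)/((8.314)(273)) = 229.59.

ln K = 229.6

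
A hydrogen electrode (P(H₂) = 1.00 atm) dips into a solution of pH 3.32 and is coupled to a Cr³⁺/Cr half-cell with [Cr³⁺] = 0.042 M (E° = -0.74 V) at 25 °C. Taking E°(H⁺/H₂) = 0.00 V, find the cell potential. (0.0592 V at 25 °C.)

0.57 V

The hydrogen couple is the cathode, so E°_cell = 0.74 V; n = 6.
[H⁺] = 10^(−3.32) = 4.8 × 10^-4 M, and Q = [Cr³⁺]^2·P(H₂)^3 / [H⁺]^6 = 1.47 × 10^17.
E = E° − (0.0592/6) log Q = 0.74 − (0.0592/6)(17.166) = 0.571 V.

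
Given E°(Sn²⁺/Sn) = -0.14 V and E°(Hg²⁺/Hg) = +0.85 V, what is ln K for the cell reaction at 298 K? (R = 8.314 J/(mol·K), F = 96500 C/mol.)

E°_cell = +0.85 − (-0.14) = 0.99 V, with n = 2 electrons transferred.
At equilibrium E = 0, so the Nernst equation gives ln K = nFE°/RT = (2)(96500)(0.99)/((8.314)(298)) = 77.12.

ln K = 77.1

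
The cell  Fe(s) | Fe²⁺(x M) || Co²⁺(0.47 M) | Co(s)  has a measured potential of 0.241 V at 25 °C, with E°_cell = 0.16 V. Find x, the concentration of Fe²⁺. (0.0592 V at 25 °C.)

From the Nernst equation, log Q = n(E° − E)/0.0592 = 2(0.16 − 0.241)/0.0592 = -2.736, so Q = 0.00183.
With Q = [Fe²⁺]/[Co²⁺] and the known concentrations, [Fe²⁺] in the numerator gives [Fe²⁺] = 8.6 × 10^-4 M.

8.6 × 10^-4 M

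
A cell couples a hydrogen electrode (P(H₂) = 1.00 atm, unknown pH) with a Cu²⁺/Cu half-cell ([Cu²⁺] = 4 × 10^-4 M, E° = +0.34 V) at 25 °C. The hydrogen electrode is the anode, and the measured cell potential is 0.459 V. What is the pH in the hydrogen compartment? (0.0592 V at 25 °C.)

E°_cell = 0.34 V and n = 2.
log Q = n(E° − E)/0.0592 = 2×(0.34 − 0.459)/0.0592 = -4.020.
With Q = [H⁺]^2 / ([Cu²⁺]·P(H₂)), solving for [H⁺] gives log[H⁺] = -3.709, so pH = 3.71.

pH = 3.71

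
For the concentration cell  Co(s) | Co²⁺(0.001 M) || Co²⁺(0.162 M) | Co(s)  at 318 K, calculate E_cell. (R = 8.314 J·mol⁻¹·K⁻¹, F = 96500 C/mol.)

0.070 V

Both half-cells are Co²⁺/Co, so E°_cell = 0. The concentrated side is the cathode; the cell reaction moves Co²⁺ from high to low concentration with n = 2.
Q = [Co²⁺]_dilute/[Co²⁺]_conc = 0.001/0.162 = 0.00617.
E = 0 − (RT/nF) ln Q = −((8.314×318)/(2×96500))(-5.088) = 0.0697 V.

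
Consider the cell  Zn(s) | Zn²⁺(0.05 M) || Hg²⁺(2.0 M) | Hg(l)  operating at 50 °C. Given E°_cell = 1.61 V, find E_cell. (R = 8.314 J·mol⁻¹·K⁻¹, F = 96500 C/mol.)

Balancing electrons gives n = 2; the reaction quotient is Q = [Zn²⁺]/[Hg²⁺] = 0.0250.
E = E° − (RT/nF) ln Q = 1.61 − (8.314×323)/(2×96500) × (-3.689) = 1.610 + 0.051 = 1.661 V.

1.66 V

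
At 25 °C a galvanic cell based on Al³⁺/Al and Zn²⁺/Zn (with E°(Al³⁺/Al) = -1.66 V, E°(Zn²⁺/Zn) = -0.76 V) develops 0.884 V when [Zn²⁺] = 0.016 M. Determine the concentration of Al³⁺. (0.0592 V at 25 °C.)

0.013 M

From the Nernst equation, log Q = n(E° − E)/0.0592 = 6(0.90 − 0.884)/0.0592 = 1.622, so Q = 41.8.
With Q = [Al³⁺]^2/[Zn²⁺]^3 and the known concentrations, [Al³⁺]^2 in the numerator gives [Al³⁺] = 0.013 M.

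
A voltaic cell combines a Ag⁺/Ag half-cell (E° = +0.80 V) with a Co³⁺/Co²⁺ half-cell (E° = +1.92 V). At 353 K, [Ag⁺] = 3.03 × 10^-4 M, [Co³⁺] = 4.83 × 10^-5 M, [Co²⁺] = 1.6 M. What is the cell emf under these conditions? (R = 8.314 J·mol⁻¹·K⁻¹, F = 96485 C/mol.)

1.05 V

The Co³⁺/Co²⁺ couple has the higher reduction potential and acts as the cathode, so E°_cell = +1.92 − (+0.80) = 1.12 V.
Balancing electrons gives n = 1; the reaction quotient is Q = [Ag⁺]·[Co²⁺]/[Co³⁺] = 10.0.
E = E° − (RT/nF) ln Q = 1.12 − (8.314×353)/(1×96485) × (2.306) = 1.120 − 0.070 = 1.050 V.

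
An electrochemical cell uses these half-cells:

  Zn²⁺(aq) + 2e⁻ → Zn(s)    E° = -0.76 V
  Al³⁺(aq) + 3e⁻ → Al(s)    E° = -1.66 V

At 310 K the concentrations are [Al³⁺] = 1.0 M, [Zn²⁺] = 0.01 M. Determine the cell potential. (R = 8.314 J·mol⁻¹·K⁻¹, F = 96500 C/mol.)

The Zn²⁺/Zn couple has the higher reduction potential and acts as the cathode, so E°_cell = -0.76 − (-1.66) = 0.90 V.
Balancing electrons gives n = 6; the reaction quotient is Q = [Al³⁺]^2/[Zn²⁺]^3 = 1 × 10^6.
E = E° − (RT/nF) ln Q = 0.90 − (8.314×310)/(6×96500) × (13.816) = 0.900 − 0.062 = 0.838 V.

0.838 V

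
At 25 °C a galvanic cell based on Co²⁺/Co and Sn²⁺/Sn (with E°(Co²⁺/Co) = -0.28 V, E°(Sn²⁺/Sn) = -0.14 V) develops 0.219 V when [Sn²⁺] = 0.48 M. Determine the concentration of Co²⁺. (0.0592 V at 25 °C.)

0.001 M

From the Nernst equation, log Q = n(E° − E)/0.0592 = 2(0.14 − 0.219)/0.0592 = -2.669, so Q = 0.00214.
With Q = [Co²⁺]/[Sn²⁺] and the known concentrations, [Co²⁺] in the numerator gives [Co²⁺] = 0.001 M.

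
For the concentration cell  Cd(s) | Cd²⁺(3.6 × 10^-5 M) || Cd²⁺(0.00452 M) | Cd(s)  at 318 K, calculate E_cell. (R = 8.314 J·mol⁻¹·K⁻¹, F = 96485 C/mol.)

0.066 V

Both half-cells are Cd²⁺/Cd, so E°_cell = 0. The concentrated side is the cathode; the cell reaction moves Cd²⁺ from high to low concentration with n = 2.
Q = [Cd²⁺]_dilute/[Cd²⁺]_conc = 3.6 × 10^-5/0.00452 = 0.00796.
E = 0 − (RT/nF) ln Q = −((8.314×318)/(2×96485))(-4.833) = 0.0662 V.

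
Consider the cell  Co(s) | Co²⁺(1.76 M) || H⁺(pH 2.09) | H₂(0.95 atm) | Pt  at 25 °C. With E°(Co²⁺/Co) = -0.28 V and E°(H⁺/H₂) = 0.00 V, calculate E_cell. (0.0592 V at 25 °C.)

The hydrogen couple is the cathode, so E°_cell = 0.28 V; n = 2.
[H⁺] = 10^(−2.09) = 0.0081 M, and Q = [Co²⁺]·P(H₂) / [H⁺]^2 = 2.53 × 10^4.
E = E° − (0.0592/2) log Q = 0.28 − (0.0592/2)(4.403) = 0.150 V.

0.15 V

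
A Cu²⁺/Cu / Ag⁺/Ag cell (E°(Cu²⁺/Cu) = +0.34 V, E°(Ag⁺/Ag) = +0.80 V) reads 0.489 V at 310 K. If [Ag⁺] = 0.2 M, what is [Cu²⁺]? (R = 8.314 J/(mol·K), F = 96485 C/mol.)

From the Nernst equation, ln Q = nF(E° − E)/RT = 2×96485×(0.46 − 0.489)/(8.314×310) = -2.171, so Q = 0.114.
With Q = [Cu²⁺]/[Ag⁺]^2 and the known concentrations, [Cu²⁺] in the numerator gives [Cu²⁺] = 0.0046 M.

0.0046 M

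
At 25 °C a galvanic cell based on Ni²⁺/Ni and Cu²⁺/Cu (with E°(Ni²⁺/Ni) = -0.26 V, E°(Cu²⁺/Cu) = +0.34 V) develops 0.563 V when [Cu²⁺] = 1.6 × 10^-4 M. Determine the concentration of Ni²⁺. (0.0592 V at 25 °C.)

0.0028 M

From the Nernst equation, log Q = n(E° − E)/0.0592 = 2(0.60 − 0.563)/0.0592 = 1.250, so Q = 17.8.
With Q = [Ni²⁺]/[Cu²⁺] and the known concentrations, [Ni²⁺] in the numerator gives [Ni²⁺] = 0.0028 M.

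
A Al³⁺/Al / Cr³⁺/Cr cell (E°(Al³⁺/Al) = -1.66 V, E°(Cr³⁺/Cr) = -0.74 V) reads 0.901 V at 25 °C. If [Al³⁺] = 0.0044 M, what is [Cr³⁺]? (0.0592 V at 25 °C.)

4.8 × 10^-4 M

From the Nernst equation, log Q = n(E° − E)/0.0592 = 3(0.92 − 0.901)/0.0592 = 0.963, so Q = 9.18.
With Q = [Al³⁺]/[Cr³⁺] and the known concentrations, [Cr³⁺] in the denominator gives [Cr³⁺] = 4.8 × 10^-4 M.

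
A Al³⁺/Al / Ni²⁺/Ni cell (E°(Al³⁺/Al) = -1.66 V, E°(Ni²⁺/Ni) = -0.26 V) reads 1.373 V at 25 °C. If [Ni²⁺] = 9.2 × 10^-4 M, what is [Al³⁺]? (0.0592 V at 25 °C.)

From the Nernst equation, log Q = n(E° − E)/0.0592 = 6(1.40 − 1.373)/0.0592 = 2.736, so Q = 545.
With Q = [Al³⁺]^2/[Ni²⁺]^3 and the known concentrations, [Al³⁺]^2 in the numerator gives [Al³⁺] = 6.5 × 10^-4 M.

6.5 × 10^-4 M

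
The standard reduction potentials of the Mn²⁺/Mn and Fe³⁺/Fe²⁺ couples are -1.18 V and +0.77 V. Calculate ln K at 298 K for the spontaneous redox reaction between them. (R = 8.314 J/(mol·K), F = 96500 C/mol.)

ln K = 151.9

E°_cell = +0.77 − (-1.18) = 1.95 V, with n = 2 electrons transferred.
At equilibrium E = 0, so the Nernst equation gives ln K = nFE°/RT = (2)(96500)(1.95)/((8.314)(298)) = 151.90.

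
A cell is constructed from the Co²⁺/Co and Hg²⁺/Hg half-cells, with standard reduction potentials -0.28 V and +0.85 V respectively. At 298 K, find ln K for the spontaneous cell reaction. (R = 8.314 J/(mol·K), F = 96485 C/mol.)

E°_cell = +0.85 − (-0.28) = 1.13 V, with n = 2 electrons transferred.
At equilibrium E = 0, so the Nernst equation gives ln K = nFE°/RT = (2)(96485)(1.13)/((8.314)(298)) = 88.01.

ln K = 88.0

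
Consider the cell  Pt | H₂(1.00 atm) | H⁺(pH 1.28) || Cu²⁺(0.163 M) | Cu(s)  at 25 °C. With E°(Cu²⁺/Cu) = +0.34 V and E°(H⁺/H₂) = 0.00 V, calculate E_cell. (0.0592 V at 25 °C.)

0.39 V

The Cu²⁺/Cu couple is the cathode, so E°_cell = 0.34 V; n = 2.
[H⁺] = 10^(−1.28) = 0.052 M, and Q = [H⁺]^2 / ([Cu²⁺]·P(H₂)) = 0.0169.
E = E° − (0.0592/2) log Q = 0.34 − (0.0592/2)(-1.772) = 0.392 V.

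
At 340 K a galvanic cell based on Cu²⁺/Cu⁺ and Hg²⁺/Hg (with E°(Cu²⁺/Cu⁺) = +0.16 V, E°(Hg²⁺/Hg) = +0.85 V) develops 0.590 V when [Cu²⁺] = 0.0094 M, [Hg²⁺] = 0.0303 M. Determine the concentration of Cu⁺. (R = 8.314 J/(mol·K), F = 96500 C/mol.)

From the Nernst equation, ln Q = nF(E° − E)/RT = 2×96500×(0.69 − 0.590)/(8.314×340) = 6.828, so Q = 923.
With Q = [Cu²⁺]^2/([Cu⁺]^2·[Hg²⁺]) and the known concentrations, [Cu⁺]^2 in the denominator gives [Cu⁺] = 0.0018 M.

0.0018 M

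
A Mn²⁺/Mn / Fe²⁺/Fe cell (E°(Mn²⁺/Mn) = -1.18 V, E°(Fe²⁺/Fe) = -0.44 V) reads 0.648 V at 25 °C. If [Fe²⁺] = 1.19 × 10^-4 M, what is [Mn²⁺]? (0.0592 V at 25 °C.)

From the Nernst equation, log Q = n(E° − E)/0.0592 = 2(0.74 − 0.648)/0.0592 = 3.108, so Q = 1280.
With Q = [Mn²⁺]/[Fe²⁺] and the known concentrations, [Mn²⁺] in the numerator gives [Mn²⁺] = 0.15 M.

0.15 M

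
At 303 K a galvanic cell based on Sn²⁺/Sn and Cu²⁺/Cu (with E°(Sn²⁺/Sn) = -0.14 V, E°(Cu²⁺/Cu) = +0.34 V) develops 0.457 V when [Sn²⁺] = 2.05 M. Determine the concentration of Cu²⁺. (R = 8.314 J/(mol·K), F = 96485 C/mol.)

0.35 M

From the Nernst equation, ln Q = nF(E° − E)/RT = 2×96485×(0.48 − 0.457)/(8.314×303) = 1.762, so Q = 5.82.
With Q = [Sn²⁺]/[Cu²⁺] and the known concentrations, [Cu²⁺] in the denominator gives [Cu²⁺] = 0.35 M.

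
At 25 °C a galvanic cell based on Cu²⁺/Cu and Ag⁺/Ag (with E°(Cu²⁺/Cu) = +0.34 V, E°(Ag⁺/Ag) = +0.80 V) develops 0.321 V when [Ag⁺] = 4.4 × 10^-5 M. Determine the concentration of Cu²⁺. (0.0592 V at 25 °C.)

From the Nernst equation, log Q = n(E° − E)/0.0592 = 2(0.46 − 0.321)/0.0592 = 4.696, so Q = 4.97 × 10^4.
With Q = [Cu²⁺]/[Ag⁺]^2 and the known concentrations, [Cu²⁺] in the numerator gives [Cu²⁺] = 9.6 × 10^-5 M.

9.6 × 10^-5 M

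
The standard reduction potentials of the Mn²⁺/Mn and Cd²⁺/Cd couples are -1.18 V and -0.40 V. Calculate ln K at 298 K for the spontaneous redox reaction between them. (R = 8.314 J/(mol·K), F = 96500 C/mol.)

E°_cell = -0.40 − (-1.18) = 0.78 V, with n = 2 electrons transferred.
At equilibrium E = 0, so the Nernst equation gives ln K = nFE°/RT = (2)(96500)(0.78)/((8.314)(298)) = 60.76.

ln K = 60.8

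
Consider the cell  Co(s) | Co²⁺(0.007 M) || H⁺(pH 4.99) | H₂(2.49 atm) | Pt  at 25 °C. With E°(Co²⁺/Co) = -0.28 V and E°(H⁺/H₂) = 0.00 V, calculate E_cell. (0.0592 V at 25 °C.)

0.037 V

The hydrogen couple is the cathode, so E°_cell = 0.28 V; n = 2.
[H⁺] = 10^(−4.99) = 1 × 10^-5 M, and Q = [Co²⁺]·P(H₂) / [H⁺]^2 = 1.66 × 10^8.
E = E° − (0.0592/2) log Q = 0.28 − (0.0592/2)(8.221) = 0.037 V.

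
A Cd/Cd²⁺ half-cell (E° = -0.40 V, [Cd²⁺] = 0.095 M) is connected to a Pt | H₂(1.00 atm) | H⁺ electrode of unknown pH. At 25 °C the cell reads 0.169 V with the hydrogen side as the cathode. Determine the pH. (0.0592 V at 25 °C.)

pH = 4.41

E°_cell = 0.40 V and n = 2.
log Q = n(E° − E)/0.0592 = 2×(0.40 − 0.169)/0.0592 = 7.804.
With Q = [Cd²⁺]·P(H₂) / [H⁺]^2, solving for [H⁺] gives log[H⁺] = -4.413, so pH = 4.41.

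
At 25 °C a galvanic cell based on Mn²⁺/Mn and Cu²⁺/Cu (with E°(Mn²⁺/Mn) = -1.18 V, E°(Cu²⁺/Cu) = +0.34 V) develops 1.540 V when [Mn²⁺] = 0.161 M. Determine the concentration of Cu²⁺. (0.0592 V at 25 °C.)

0.76 M

From the Nernst equation, log Q = n(E° − E)/0.0592 = 2(1.52 − 1.540)/0.0592 = -0.676, so Q = 0.211.
With Q = [Mn²⁺]/[Cu²⁺] and the known concentrations, [Cu²⁺] in the denominator gives [Cu²⁺] = 0.76 M.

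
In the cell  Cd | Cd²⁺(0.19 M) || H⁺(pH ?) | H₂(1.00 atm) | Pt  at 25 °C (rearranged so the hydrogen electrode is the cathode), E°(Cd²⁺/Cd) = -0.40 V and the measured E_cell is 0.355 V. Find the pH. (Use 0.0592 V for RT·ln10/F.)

pH = 1.12

E°_cell = 0.40 V and n = 2.
log Q = n(E° − E)/0.0592 = 2×(0.40 − 0.355)/0.0592 = 1.520.
With Q = [Cd²⁺]·P(H₂) / [H⁺]^2, solving for [H⁺] gives log[H⁺] = -1.121, so pH = 1.12.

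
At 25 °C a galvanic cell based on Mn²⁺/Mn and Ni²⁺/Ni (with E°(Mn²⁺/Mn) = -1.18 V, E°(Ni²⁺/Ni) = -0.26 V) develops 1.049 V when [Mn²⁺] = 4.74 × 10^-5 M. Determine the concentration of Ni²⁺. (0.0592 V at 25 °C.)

1.1 M

From the Nernst equation, log Q = n(E° − E)/0.0592 = 2(0.92 − 1.049)/0.0592 = -4.358, so Q = 4.38 × 10^-5.
With Q = [Mn²⁺]/[Ni²⁺] and the known concentrations, [Ni²⁺] in the denominator gives [Ni²⁺] = 1.1 M.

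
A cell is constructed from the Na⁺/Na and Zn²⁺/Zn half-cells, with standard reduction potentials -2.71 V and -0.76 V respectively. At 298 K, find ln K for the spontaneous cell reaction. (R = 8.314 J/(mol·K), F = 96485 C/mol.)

ln K = 151.9

E°_cell = -0.76 − (-2.71) = 1.95 V, with n = 2 electrons transferred.
At equilibrium E = 0, so the Nernst equation gives ln K = nFE°/RT = (2)(96485)(1.95)/((8.314)(298)) = 151.88.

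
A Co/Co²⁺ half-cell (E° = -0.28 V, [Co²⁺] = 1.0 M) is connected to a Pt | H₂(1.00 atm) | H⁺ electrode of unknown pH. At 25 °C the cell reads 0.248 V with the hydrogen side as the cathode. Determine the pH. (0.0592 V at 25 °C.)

E°_cell = 0.28 V and n = 2.
log Q = n(E° − E)/0.0592 = 2×(0.28 − 0.248)/0.0592 = 1.081.
With Q = [Co²⁺]·P(H₂) / [H⁺]^2, solving for [H⁺] gives log[H⁺] = -0.541, so pH = 0.54.

pH = 0.54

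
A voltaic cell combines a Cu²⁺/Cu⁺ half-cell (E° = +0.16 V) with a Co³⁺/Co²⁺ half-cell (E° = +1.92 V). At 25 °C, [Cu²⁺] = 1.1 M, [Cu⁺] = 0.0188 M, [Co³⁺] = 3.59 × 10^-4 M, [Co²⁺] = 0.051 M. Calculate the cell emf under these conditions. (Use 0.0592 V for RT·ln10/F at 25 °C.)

1.53 V

The Co³⁺/Co²⁺ couple has the higher reduction potential and acts as the cathode, so E°_cell = +1.92 − (+0.16) = 1.76 V.
Balancing electrons gives n = 1; the reaction quotient is Q = [Cu²⁺]·[Co²⁺]/([Cu⁺]·[Co³⁺]) = 8310.
At 25 °C, E = E° − (0.0592/n) log Q = 1.76 − (0.0592/1)(3.920) = 1.760 − 0.232 = 1.528 V.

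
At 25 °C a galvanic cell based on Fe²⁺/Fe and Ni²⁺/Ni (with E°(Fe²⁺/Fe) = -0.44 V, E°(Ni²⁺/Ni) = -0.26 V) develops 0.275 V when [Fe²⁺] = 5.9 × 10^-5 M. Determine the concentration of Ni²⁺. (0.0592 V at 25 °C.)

0.096 M

From the Nernst equation, log Q = n(E° − E)/0.0592 = 2(0.18 − 0.275)/0.0592 = -3.209, so Q = 6.17 × 10^-4.
With Q = [Fe²⁺]/[Ni²⁺] and the known concentrations, [Ni²⁺] in the denominator gives [Ni²⁺] = 0.096 M.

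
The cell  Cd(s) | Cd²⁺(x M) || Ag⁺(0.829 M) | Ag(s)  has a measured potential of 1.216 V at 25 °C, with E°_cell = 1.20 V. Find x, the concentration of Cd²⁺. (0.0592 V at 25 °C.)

From the Nernst equation, log Q = n(E° − E)/0.0592 = 2(1.20 − 1.216)/0.0592 = -0.541, so Q = 0.288.
With Q = [Cd²⁺]/[Ag⁺]^2 and the known concentrations, [Cd²⁺] in the numerator gives [Cd²⁺] = 0.2 M.

0.2 M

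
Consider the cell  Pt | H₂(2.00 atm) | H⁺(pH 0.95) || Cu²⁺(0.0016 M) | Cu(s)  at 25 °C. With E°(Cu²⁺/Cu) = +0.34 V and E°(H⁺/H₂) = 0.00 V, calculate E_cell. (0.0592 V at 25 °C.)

The Cu²⁺/Cu couple is the cathode, so E°_cell = 0.34 V; n = 2.
[H⁺] = 10^(−0.95) = 0.11 M, and Q = [H⁺]^2 / ([Cu²⁺]·P(H₂)) = 3.93.
E = E° − (0.0592/2) log Q = 0.34 − (0.0592/2)(0.595) = 0.322 V.

0.32 V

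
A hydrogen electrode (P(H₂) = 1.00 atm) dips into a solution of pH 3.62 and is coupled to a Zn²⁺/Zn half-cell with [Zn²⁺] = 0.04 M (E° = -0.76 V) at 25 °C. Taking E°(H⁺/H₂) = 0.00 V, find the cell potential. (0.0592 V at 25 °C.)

0.59 V

The hydrogen couple is the cathode, so E°_cell = 0.76 V; n = 2.
[H⁺] = 10^(−3.62) = 2.4 × 10^-4 M, and Q = [Zn²⁺]·P(H₂) / [H⁺]^2 = 6.95 × 10^5.
E = E° − (0.0592/2) log Q = 0.76 − (0.0592/2)(5.842) = 0.587 V.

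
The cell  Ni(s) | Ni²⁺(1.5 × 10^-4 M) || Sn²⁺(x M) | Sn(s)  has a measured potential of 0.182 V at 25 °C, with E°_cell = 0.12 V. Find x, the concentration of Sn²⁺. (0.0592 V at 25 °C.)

0.019 M

From the Nernst equation, log Q = n(E° − E)/0.0592 = 2(0.12 − 0.182)/0.0592 = -2.095, so Q = 0.00804.
With Q = [Ni²⁺]/[Sn²⁺] and the known concentrations, [Sn²⁺] in the denominator gives [Sn²⁺] = 0.019 M.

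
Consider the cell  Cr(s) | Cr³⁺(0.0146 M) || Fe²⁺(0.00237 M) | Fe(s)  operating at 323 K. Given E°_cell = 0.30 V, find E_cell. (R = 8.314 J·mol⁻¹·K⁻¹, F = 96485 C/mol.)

Balancing electrons gives n = 6; the reaction quotient is Q = [Cr³⁺]^2/[Fe²⁺]^3 = 1.6 × 10^4.
E = E° − (RT/nF) ln Q = 0.30 − (8.314×323)/(6×96485) × (9.681) = 0.300 − 0.045 = 0.255 V.

0.255 V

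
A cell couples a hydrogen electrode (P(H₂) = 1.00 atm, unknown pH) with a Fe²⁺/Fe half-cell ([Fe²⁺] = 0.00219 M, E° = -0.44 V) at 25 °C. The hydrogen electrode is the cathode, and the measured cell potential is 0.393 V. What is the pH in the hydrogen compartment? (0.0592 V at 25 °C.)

pH = 2.12

E°_cell = 0.44 V and n = 2.
log Q = n(E° − E)/0.0592 = 2×(0.44 − 0.393)/0.0592 = 1.588.
With Q = [Fe²⁺]·P(H₂) / [H⁺]^2, solving for [H⁺] gives log[H⁺] = -2.124, so pH = 2.12.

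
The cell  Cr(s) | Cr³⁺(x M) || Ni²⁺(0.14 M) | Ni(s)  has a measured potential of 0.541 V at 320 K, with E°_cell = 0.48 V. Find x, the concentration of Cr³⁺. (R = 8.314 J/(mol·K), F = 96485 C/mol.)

From the Nernst equation, ln Q = nF(E° − E)/RT = 6×96485×(0.48 − 0.541)/(8.314×320) = -13.273, so Q = 1.72 × 10^-6.
With Q = [Cr³⁺]^2/[Ni²⁺]^3 and the known concentrations, [Cr³⁺]^2 in the numerator gives [Cr³⁺] = 6.9 × 10^-5 M.

6.9 × 10^-5 M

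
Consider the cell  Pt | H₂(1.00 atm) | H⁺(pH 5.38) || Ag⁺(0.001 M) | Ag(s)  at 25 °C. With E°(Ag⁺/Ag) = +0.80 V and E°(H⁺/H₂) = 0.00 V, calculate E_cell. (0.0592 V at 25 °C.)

The Ag⁺/Ag couple is the cathode, so E°_cell = 0.80 V; n = 2.
[H⁺] = 10^(−5.38) = 4.2 × 10^-6 M, and Q = [H⁺]^2 / ([Ag⁺]^2·P(H₂)) = 1.74 × 10^-5.
E = E° − (0.0592/2) log Q = 0.80 − (0.0592/2)(-4.760) = 0.941 V.

0.94 V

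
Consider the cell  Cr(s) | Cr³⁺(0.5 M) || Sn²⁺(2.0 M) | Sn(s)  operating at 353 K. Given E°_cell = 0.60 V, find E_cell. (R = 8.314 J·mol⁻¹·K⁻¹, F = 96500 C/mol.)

0.618 V

Balancing electrons gives n = 6; the reaction quotient is Q = [Cr³⁺]^2/[Sn²⁺]^3 = 0.0312.
E = E° − (RT/nF) ln Q = 0.60 − (8.314×353)/(6×96500) × (-3.466) = 0.600 + 0.018 = 0.618 V.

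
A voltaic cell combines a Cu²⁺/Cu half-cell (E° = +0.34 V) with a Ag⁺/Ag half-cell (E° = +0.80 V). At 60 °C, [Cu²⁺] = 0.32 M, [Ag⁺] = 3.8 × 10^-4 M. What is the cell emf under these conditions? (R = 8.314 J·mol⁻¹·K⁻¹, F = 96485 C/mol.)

The Ag⁺/Ag couple has the higher reduction potential and acts as the cathode, so E°_cell = +0.80 − (+0.34) = 0.46 V.
Balancing electrons gives n = 2; the reaction quotient is Q = [Cu²⁺]/[Ag⁺]^2 = 2.22 × 10^6.
E = E° − (RT/nF) ln Q = 0.46 − (8.314×333)/(2×96485) × (14.611) = 0.460 − 0.210 = 0.250 V.

0.250 V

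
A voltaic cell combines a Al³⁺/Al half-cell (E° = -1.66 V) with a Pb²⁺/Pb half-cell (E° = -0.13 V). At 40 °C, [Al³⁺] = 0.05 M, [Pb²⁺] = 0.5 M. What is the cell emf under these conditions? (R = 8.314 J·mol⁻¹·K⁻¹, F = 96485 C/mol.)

1.55 V

The Pb²⁺/Pb couple has the higher reduction potential and acts as the cathode, so E°_cell = -0.13 − (-1.66) = 1.53 V.
Balancing electrons gives n = 6; the reaction quotient is Q = [Al³⁺]^2/[Pb²⁺]^3 = 0.0200.
E = E° − (RT/nF) ln Q = 1.53 − (8.314×313)/(6×96485) × (-3.912) = 1.530 + 0.018 = 1.548 V.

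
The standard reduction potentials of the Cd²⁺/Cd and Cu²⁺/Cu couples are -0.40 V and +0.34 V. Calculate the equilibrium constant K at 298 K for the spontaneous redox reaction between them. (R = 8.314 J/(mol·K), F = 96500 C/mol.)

1.1 × 10^25

E°_cell = +0.34 − (-0.40) = 0.74 V, with n = 2 electrons transferred.
At equilibrium E = 0, so the Nernst equation gives ln K = nFE°/RT = (2)(96500)(0.74)/((8.314)(298)) = 57.65.
K = e^57.65 = 1.1 × 10^25.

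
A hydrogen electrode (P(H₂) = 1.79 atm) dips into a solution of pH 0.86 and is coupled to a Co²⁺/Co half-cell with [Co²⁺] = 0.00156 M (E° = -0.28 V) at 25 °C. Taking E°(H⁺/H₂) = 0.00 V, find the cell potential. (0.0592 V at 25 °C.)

The hydrogen couple is the cathode, so E°_cell = 0.28 V; n = 2.
[H⁺] = 10^(−0.86) = 0.14 M, and Q = [Co²⁺]·P(H₂) / [H⁺]^2 = 0.147.
E = E° − (0.0592/2) log Q = 0.28 − (0.0592/2)(-0.834) = 0.305 V.

0.30 V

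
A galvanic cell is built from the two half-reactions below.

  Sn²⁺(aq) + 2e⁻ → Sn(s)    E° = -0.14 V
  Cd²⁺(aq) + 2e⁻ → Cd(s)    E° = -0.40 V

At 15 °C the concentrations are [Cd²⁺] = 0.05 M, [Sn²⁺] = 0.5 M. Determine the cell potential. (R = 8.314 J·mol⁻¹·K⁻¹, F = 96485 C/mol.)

The Sn²⁺/Sn couple has the higher reduction potential and acts as the cathode, so E°_cell = -0.14 − (-0.40) = 0.26 V.
Balancing electrons gives n = 2; the reaction quotient is Q = [Cd²⁺]/[Sn²⁺] = 0.100.
E = E° − (RT/nF) ln Q = 0.26 − (8.314×288)/(2×96485) × (-2.303) = 0.260 + 0.029 = 0.289 V.

0.289 V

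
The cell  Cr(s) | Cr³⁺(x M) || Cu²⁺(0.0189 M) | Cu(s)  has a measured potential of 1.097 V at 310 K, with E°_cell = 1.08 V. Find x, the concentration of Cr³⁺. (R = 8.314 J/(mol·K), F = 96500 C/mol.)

From the Nernst equation, ln Q = nF(E° − E)/RT = 6×96500×(1.08 − 1.097)/(8.314×310) = -3.819, so Q = 0.0219.
With Q = [Cr³⁺]^2/[Cu²⁺]^3 and the known concentrations, [Cr³⁺]^2 in the numerator gives [Cr³⁺] = 3.8 × 10^-4 M.

3.8 × 10^-4 M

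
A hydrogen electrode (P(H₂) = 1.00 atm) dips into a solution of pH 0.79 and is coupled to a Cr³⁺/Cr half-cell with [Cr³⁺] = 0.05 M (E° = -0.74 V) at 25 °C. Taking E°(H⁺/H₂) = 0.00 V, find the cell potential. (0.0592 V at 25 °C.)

0.72 V

The hydrogen couple is the cathode, so E°_cell = 0.74 V; n = 6.
[H⁺] = 10^(−0.79) = 0.16 M, and Q = [Cr³⁺]^2·P(H₂)^3 / [H⁺]^6 = 137.
E = E° − (0.0592/6) log Q = 0.74 − (0.0592/6)(2.138) = 0.719 V.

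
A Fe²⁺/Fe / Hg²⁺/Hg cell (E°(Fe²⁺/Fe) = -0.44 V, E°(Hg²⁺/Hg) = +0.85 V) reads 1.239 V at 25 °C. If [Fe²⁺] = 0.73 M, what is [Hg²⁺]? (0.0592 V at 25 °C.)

0.014 M

From the Nernst equation, log Q = n(E° − E)/0.0592 = 2(1.29 − 1.239)/0.0592 = 1.723, so Q = 52.8.
With Q = [Fe²⁺]/[Hg²⁺] and the known concentrations, [Hg²⁺] in the denominator gives [Hg²⁺] = 0.014 M.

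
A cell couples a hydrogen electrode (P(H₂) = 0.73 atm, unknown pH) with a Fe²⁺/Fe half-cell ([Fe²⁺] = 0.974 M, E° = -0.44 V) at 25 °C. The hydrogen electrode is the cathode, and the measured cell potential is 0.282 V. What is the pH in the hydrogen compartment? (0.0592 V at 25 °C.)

E°_cell = 0.44 V and n = 2.
log Q = n(E° − E)/0.0592 = 2×(0.44 − 0.282)/0.0592 = 5.338.
With Q = [Fe²⁺]·P(H₂) / [H⁺]^2, solving for [H⁺] gives log[H⁺] = -2.743, so pH = 2.74.

pH = 2.74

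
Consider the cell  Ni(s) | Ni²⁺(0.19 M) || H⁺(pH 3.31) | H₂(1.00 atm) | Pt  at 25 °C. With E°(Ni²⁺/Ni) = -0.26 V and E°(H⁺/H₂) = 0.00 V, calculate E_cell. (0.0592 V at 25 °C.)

0.085 V

The hydrogen couple is the cathode, so E°_cell = 0.26 V; n = 2.
[H⁺] = 10^(−3.31) = 4.9 × 10^-4 M, and Q = [Ni²⁺]·P(H₂) / [H⁺]^2 = 7.92 × 10^5.
E = E° − (0.0592/2) log Q = 0.26 − (0.0592/2)(5.899) = 0.085 V.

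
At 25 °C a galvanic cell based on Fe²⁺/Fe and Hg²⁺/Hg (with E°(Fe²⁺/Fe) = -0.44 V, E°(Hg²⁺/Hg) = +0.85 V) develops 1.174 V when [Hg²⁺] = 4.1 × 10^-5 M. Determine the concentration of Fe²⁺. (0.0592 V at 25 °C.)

0.34 M

From the Nernst equation, log Q = n(E° − E)/0.0592 = 2(1.29 − 1.174)/0.0592 = 3.919, so Q = 8300.
With Q = [Fe²⁺]/[Hg²⁺] and the known concentrations, [Fe²⁺] in the numerator gives [Fe²⁺] = 0.34 M.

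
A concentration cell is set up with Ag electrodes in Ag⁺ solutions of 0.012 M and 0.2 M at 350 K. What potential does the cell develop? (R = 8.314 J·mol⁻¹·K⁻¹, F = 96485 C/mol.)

0.085 V

Both half-cells are Ag⁺/Ag, so E°_cell = 0. The concentrated side is the cathode; the cell reaction moves Ag⁺ from high to low concentration with n = 1.
Q = [Ag⁺]_dilute/[Ag⁺]_conc = 0.012/0.2 = 0.0600.
E = 0 − (RT/nF) ln Q = −((8.314×350)/(1×96485))(-2.813) = 0.0848 V.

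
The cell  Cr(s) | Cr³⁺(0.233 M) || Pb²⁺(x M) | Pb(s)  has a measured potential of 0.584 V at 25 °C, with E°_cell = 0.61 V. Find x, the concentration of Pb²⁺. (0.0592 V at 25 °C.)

0.05 M

From the Nernst equation, log Q = n(E° − E)/0.0592 = 6(0.61 − 0.584)/0.0592 = 2.635, so Q = 432.
With Q = [Cr³⁺]^2/[Pb²⁺]^3 and the known concentrations, [Pb²⁺]^3 in the denominator gives [Pb²⁺] = 0.05 M.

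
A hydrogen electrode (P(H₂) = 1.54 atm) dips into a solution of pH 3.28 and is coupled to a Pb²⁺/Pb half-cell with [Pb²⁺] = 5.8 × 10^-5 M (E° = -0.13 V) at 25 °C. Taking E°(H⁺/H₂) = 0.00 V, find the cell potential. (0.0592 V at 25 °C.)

The hydrogen couple is the cathode, so E°_cell = 0.13 V; n = 2.
[H⁺] = 10^(−3.28) = 5.2 × 10^-4 M, and Q = [Pb²⁺]·P(H₂) / [H⁺]^2 = 324.
E = E° − (0.0592/2) log Q = 0.13 − (0.0592/2)(2.511) = 0.056 V.

0.056 V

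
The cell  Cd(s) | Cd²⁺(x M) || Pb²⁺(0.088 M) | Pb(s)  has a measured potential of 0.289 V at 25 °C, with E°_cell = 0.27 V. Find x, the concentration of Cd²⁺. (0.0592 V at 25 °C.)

0.02 M

From the Nernst equation, log Q = n(E° − E)/0.0592 = 2(0.27 − 0.289)/0.0592 = -0.642, so Q = 0.228.
With Q = [Cd²⁺]/[Pb²⁺] and the known concentrations, [Cd²⁺] in the numerator gives [Cd²⁺] = 0.02 M.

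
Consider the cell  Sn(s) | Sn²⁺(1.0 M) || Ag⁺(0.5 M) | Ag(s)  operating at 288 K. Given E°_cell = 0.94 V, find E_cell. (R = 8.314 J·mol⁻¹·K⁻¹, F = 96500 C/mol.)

0.923 V

Balancing electrons gives n = 2; the reaction quotient is Q = [Sn²⁺]/[Ag⁺]^2 = 4.00.
E = E° − (RT/nF) ln Q = 0.94 − (8.314×288)/(2×96500) × (1.386) = 0.940 − 0.017 = 0.923 V.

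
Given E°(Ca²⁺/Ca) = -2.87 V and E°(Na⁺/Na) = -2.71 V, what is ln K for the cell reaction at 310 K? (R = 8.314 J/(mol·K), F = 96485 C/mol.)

E°_cell = -2.71 − (-2.87) = 0.16 V, with n = 2 electrons transferred.
At equilibrium E = 0, so the Nernst equation gives ln K = nFE°/RT = (2)(96485)(0.16)/((8.314)(310)) = 11.98.

ln K = 12.0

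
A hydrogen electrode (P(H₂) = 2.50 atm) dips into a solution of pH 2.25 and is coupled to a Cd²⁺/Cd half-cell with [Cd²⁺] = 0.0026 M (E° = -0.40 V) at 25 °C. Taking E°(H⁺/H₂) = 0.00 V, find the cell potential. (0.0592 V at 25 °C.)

The hydrogen couple is the cathode, so E°_cell = 0.40 V; n = 2.
[H⁺] = 10^(−2.25) = 0.0056 M, and Q = [Cd²⁺]·P(H₂) / [H⁺]^2 = 206.
E = E° − (0.0592/2) log Q = 0.40 − (0.0592/2)(2.313) = 0.332 V.

0.33 V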